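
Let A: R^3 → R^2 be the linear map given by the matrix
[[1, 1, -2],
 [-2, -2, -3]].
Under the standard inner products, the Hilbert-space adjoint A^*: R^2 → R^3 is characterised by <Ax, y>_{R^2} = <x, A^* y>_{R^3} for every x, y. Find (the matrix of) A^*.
A^* = A^T =
[[1, -2],
 [1, -2],
 [-2, -3]]

For real matrices with standard dot products, the defining identity <Ax, y> = <x, A^* y> gives (Ax)^T y = x^T (A^*) y, i.e. x^T A^T y = x^T (A^*) y. Since this holds for all x, y, we must have A^* = A^T. Therefore
A^* =
[[1, -2],
 [1, -2],
 [-2, -3]].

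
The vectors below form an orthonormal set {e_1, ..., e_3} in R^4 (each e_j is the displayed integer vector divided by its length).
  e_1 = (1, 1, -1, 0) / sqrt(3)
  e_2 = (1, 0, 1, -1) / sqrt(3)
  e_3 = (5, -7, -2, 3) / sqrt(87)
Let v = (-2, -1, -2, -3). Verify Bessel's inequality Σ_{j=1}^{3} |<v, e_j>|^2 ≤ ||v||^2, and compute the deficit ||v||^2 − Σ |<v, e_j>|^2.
Σ |<v, e_j>|^2 = 122/87; ||v||^2 = 18; deficit = 1444/87

Write each e_j = u_j / sqrt(<u_j, u_j>) where u_j is the displayed integer vector. Then <v, e_j> = <v, u_j> / sqrt(<u_j, u_j>), so |<v, e_j>|^2 = <v, u_j>^2 / <u_j, u_j>.
Coefficients: <v, e_1> = -1/sqrt(3), <v, e_2> = -1/sqrt(3), <v, e_3> = -8/sqrt(87).
Square and sum: Σ |<v, e_j>|^2 = 122/87.
Compute ||v||^2 = v·v = 18.
Deficit = 18 − 122/87 = 1444/87 ≥ 0, confirming Bessel's inequality. (The deficit equals ||v − Σ <v,e_j> e_j||^2, the squared distance from v to span{e_j}.)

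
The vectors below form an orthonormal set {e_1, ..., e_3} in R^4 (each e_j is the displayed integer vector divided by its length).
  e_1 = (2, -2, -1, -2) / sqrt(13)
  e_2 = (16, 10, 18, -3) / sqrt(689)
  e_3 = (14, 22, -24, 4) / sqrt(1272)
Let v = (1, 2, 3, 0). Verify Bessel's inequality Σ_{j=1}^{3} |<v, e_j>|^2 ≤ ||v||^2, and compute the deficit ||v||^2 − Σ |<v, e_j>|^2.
Σ |<v, e_j>|^2 = 83/6; ||v||^2 = 14; deficit = 1/6

Write each e_j = u_j / sqrt(<u_j, u_j>) where u_j is the displayed integer vector. Then <v, e_j> = <v, u_j> / sqrt(<u_j, u_j>), so |<v, e_j>|^2 = <v, u_j>^2 / <u_j, u_j>.
Coefficients: <v, e_1> = -5/sqrt(13), <v, e_2> = 90/sqrt(689), <v, e_3> = -14/sqrt(1272).
Square and sum: Σ |<v, e_j>|^2 = 83/6.
Compute ||v||^2 = v·v = 14.
Deficit = 14 − 83/6 = 1/6 ≥ 0, confirming Bessel's inequality. (The deficit equals ||v − Σ <v,e_j> e_j||^2, the squared distance from v to span{e_j}.)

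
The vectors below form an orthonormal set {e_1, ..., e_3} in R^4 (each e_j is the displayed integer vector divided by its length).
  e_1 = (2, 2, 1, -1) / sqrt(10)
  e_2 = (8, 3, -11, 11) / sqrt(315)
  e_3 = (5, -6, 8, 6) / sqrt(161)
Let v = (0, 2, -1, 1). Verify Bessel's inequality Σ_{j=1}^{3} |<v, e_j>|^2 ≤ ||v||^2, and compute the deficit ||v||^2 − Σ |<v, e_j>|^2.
Σ |<v, e_j>|^2 = 850/207; ||v||^2 = 6; deficit = 392/207

Write each e_j = u_j / sqrt(<u_j, u_j>) where u_j is the displayed integer vector. Then <v, e_j> = <v, u_j> / sqrt(<u_j, u_j>), so |<v, e_j>|^2 = <v, u_j>^2 / <u_j, u_j>.
Coefficients: <v, e_1> = 2/sqrt(10), <v, e_2> = 28/sqrt(315), <v, e_3> = -14/sqrt(161).
Square and sum: Σ |<v, e_j>|^2 = 850/207.
Compute ||v||^2 = v·v = 6.
Deficit = 6 − 850/207 = 392/207 ≥ 0, confirming Bessel's inequality. (The deficit equals ||v − Σ <v,e_j> e_j||^2, the squared distance from v to span{e_j}.)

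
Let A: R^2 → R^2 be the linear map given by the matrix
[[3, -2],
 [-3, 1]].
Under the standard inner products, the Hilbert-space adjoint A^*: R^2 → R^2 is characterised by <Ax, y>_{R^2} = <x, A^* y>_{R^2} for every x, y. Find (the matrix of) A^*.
A^* = A^T =
[[3, -3],
 [-2, 1]]

For real matrices with standard dot products, the defining identity <Ax, y> = <x, A^* y> gives (Ax)^T y = x^T (A^*) y, i.e. x^T A^T y = x^T (A^*) y. Since this holds for all x, y, we must have A^* = A^T. Therefore
A^* =
[[3, -3],
 [-2, 1]].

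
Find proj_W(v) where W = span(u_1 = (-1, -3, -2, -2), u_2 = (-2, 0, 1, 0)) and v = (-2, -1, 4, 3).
proj_W(v) = (-27/10, 3/2, 13/5, 1)

Set up U = [u_1 | ... | u_2] ∈ R^(4×2). The projector onto W = col(U) is P = U (U^T U)^(-1) U^T.
Compute U^T U =
  [18, 0]
  [0, 5],
and U^T v = (-9, 8).
Solve U^T U · c = U^T v for the coefficients: c = (-1/2, 8/5). The projection is proj_W(v) = U c.
Check: (v - proj_W(v)) · u_1 = 0  (should be 0).
Check: (v - proj_W(v)) · u_2 = 0  (should be 0).
Result: proj_W(v) = (-27/10, 3/2, 13/5, 1).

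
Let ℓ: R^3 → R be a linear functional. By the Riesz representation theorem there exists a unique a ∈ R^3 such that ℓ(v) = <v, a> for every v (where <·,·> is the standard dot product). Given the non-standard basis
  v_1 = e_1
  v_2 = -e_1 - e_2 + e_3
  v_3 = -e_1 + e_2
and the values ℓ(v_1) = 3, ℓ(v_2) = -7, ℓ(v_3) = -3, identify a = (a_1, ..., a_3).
a = (3, 0, -4)

Write a = (a_1, ..., a_3) in the standard basis. For each basis vector v_i, ℓ(v_i) = <v_i, a> is a linear equation in the a_j's. Collect the n equations into a matrix system V a = ℓ, where row i of V is v_i (expressed in the standard basis). Since V is invertible (lower-triangular with 1s on the diagonal, up to permutation), solve by back-substitution:
  V =
[[1, 0, 0],
 [-1, -1, 1],
 [-1, 1, 0]]
  V a = (3, -7, -3)
Solving gives a = (3, 0, -4).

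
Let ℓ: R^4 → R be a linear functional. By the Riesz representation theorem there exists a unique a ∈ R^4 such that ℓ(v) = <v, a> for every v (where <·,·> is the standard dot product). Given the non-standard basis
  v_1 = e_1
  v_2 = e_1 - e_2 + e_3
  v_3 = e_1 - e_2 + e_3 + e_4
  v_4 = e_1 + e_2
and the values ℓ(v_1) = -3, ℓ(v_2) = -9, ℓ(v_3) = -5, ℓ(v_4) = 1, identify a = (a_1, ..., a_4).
a = (-3, 4, -2, 4)

Write a = (a_1, ..., a_4) in the standard basis. For each basis vector v_i, ℓ(v_i) = <v_i, a> is a linear equation in the a_j's. Collect the n equations into a matrix system V a = ℓ, where row i of V is v_i (expressed in the standard basis). Since V is invertible (lower-triangular with 1s on the diagonal, up to permutation), solve by back-substitution:
  V =
[[1, 0, 0, 0],
 [1, -1, 1, 0],
 [1, -1, 1, 1],
 [1, 1, 0, 0]]
  V a = (-3, -9, -5, 1)
Solving gives a = (-3, 4, -2, 4).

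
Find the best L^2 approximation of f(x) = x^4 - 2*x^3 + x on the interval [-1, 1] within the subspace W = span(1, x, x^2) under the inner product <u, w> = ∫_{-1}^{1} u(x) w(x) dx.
g(x) = 6*x^2/7 - x/5 - 3/35

The best approximation g ∈ W is the orthogonal projection of f onto W. Writing g = a_0 + a_1 x + a_2 x^2, the coefficients solve the normal equations G · a = b where
  G_{ij} = <φ_i, φ_j> and b_i = <f, φ_i>, with φ_0 = 1, φ_1 = x, φ_2 = x^2.
G =
  [2, 0, 2/3]
  [0, 2/3, 0]
  [2/3, 0, 2/5],
b = (2/5, -2/15, 2/7).
Solving gives a_0 = -3/35, a_1 = -1/5, a_2 = 6/7, so
  g(x) = 6*x^2/7 - x/5 - 3/35.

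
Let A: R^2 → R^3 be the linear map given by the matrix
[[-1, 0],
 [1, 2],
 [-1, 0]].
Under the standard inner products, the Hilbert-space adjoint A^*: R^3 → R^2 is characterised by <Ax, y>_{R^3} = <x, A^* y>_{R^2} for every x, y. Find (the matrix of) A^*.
A^* = A^T =
[[-1, 1, -1],
 [0, 2, 0]]

For real matrices with standard dot products, the defining identity <Ax, y> = <x, A^* y> gives (Ax)^T y = x^T (A^*) y, i.e. x^T A^T y = x^T (A^*) y. Since this holds for all x, y, we must have A^* = A^T. Therefore
A^* =
[[-1, 1, -1],
 [0, 2, 0]].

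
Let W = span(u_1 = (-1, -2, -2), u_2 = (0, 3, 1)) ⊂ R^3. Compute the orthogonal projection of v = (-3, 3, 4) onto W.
proj_W(v) = (3/13, 99/26, 41/26)

Set up U = [u_1 | ... | u_2] ∈ R^(3×2). The projector onto W = col(U) is P = U (U^T U)^(-1) U^T.
Compute U^T U =
  [9, -8]
  [-8, 10],
and U^T v = (-11, 13).
Solve U^T U · c = U^T v for the coefficients: c = (-3/13, 29/26). The projection is proj_W(v) = U c.
Check: (v - proj_W(v)) · u_1 = 0  (should be 0).
Check: (v - proj_W(v)) · u_2 = 0  (should be 0).
Result: proj_W(v) = (3/13, 99/26, 41/26).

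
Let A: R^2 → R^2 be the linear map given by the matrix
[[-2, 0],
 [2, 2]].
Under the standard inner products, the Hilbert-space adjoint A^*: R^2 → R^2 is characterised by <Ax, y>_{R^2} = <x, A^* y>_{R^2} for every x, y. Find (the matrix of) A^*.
A^* = A^T =
[[-2, 2],
 [0, 2]]

For real matrices with standard dot products, the defining identity <Ax, y> = <x, A^* y> gives (Ax)^T y = x^T (A^*) y, i.e. x^T A^T y = x^T (A^*) y. Since this holds for all x, y, we must have A^* = A^T. Therefore
A^* =
[[-2, 2],
 [0, 2]].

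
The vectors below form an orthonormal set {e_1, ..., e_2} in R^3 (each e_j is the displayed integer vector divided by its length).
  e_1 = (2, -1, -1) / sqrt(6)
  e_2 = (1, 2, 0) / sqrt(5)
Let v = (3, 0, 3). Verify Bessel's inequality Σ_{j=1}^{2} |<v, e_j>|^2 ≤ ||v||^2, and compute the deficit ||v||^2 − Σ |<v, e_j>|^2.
Σ |<v, e_j>|^2 = 33/10; ||v||^2 = 18; deficit = 147/10

Write each e_j = u_j / sqrt(<u_j, u_j>) where u_j is the displayed integer vector. Then <v, e_j> = <v, u_j> / sqrt(<u_j, u_j>), so |<v, e_j>|^2 = <v, u_j>^2 / <u_j, u_j>.
Coefficients: <v, e_1> = 3/sqrt(6), <v, e_2> = 3/sqrt(5).
Square and sum: Σ |<v, e_j>|^2 = 33/10.
Compute ||v||^2 = v·v = 18.
Deficit = 18 − 33/10 = 147/10 ≥ 0, confirming Bessel's inequality. (The deficit equals ||v − Σ <v,e_j> e_j||^2, the squared distance from v to span{e_j}.)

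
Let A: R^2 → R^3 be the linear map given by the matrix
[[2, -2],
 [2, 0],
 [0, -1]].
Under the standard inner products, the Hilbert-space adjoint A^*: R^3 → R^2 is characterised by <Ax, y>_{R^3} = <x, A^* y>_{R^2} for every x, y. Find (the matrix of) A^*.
A^* = A^T =
[[2, 2, 0],
 [-2, 0, -1]]

For real matrices with standard dot products, the defining identity <Ax, y> = <x, A^* y> gives (Ax)^T y = x^T (A^*) y, i.e. x^T A^T y = x^T (A^*) y. Since this holds for all x, y, we must have A^* = A^T. Therefore
A^* =
[[2, 2, 0],
 [-2, 0, -1]].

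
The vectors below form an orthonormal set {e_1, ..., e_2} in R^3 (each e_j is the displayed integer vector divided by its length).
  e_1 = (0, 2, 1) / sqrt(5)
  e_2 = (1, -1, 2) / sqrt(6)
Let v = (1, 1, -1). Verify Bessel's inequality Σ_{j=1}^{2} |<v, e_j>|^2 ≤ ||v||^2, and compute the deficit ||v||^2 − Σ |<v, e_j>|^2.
Σ |<v, e_j>|^2 = 13/15; ||v||^2 = 3; deficit = 32/15

Write each e_j = u_j / sqrt(<u_j, u_j>) where u_j is the displayed integer vector. Then <v, e_j> = <v, u_j> / sqrt(<u_j, u_j>), so |<v, e_j>|^2 = <v, u_j>^2 / <u_j, u_j>.
Coefficients: <v, e_1> = 1/sqrt(5), <v, e_2> = -2/sqrt(6).
Square and sum: Σ |<v, e_j>|^2 = 13/15.
Compute ||v||^2 = v·v = 3.
Deficit = 3 − 13/15 = 32/15 ≥ 0, confirming Bessel's inequality. (The deficit equals ||v − Σ <v,e_j> e_j||^2, the squared distance from v to span{e_j}.)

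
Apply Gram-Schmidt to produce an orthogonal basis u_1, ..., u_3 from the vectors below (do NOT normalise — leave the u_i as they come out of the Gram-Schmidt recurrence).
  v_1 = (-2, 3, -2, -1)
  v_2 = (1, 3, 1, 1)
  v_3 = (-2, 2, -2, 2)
Orthogonal basis:
  u_1 = (-2, 3, -2, -1)
  u_2 = (13/9, 7/3, 13/9, 11/9)
  u_3 = (-21/25, -7/25, -21/25, 63/25)

Apply the Gram-Schmidt recurrence
  u_1 = v_1
  u_i = v_i − Σ_{j<i} ((v_i · u_j) / (u_j · u_j)) · u_j.

Step by step this gives:
  u_1 = (-2, 3, -2, -1)
  u_2 = (13/9, 7/3, 13/9, 11/9)
  u_3 = (-21/25, -7/25, -21/25, 63/25)

Orthogonality check:
  u_2 · u_1 = 0 (should be 0)
  u_3 · u_1 = 0 (should be 0)
  u_3 · u_2 = 0 (should be 0)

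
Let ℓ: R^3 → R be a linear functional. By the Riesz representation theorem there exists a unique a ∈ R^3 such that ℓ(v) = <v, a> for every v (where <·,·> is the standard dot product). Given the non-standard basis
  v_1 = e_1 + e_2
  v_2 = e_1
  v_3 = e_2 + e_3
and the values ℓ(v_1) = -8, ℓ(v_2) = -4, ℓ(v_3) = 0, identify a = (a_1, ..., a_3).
a = (-4, -4, 4)

Write a = (a_1, ..., a_3) in the standard basis. For each basis vector v_i, ℓ(v_i) = <v_i, a> is a linear equation in the a_j's. Collect the n equations into a matrix system V a = ℓ, where row i of V is v_i (expressed in the standard basis). Since V is invertible (lower-triangular with 1s on the diagonal, up to permutation), solve by back-substitution:
  V =
[[1, 1, 0],
 [1, 0, 0],
 [0, 1, 1]]
  V a = (-8, -4, 0)
Solving gives a = (-4, -4, 4).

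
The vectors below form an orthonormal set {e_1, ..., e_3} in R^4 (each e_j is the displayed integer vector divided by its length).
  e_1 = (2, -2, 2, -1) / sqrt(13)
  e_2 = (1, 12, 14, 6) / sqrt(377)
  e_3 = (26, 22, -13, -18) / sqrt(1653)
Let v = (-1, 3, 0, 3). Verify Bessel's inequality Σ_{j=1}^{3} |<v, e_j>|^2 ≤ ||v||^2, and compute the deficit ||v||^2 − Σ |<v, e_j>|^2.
Σ |<v, e_j>|^2 = 962/57; ||v||^2 = 19; deficit = 121/57

Write each e_j = u_j / sqrt(<u_j, u_j>) where u_j is the displayed integer vector. Then <v, e_j> = <v, u_j> / sqrt(<u_j, u_j>), so |<v, e_j>|^2 = <v, u_j>^2 / <u_j, u_j>.
Coefficients: <v, e_1> = -11/sqrt(13), <v, e_2> = 53/sqrt(377), <v, e_3> = -14/sqrt(1653).
Square and sum: Σ |<v, e_j>|^2 = 962/57.
Compute ||v||^2 = v·v = 19.
Deficit = 19 − 962/57 = 121/57 ≥ 0, confirming Bessel's inequality. (The deficit equals ||v − Σ <v,e_j> e_j||^2, the squared distance from v to span{e_j}.)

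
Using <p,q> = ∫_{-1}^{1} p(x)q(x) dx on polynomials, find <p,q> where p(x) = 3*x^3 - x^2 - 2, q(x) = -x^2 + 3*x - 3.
<p,q> = 58/3

Expand the product: p(x)·q(x) = -3*x^5 + 10*x^4 - 12*x^3 + 5*x^2 - 6*x + 6.
∫_{-1}^{1} of each monomial x^k gives [2/(k+1) if k even, 0 if k odd]. Integrating term-by-term (or equivalently evaluating the antiderivative F(x) = -x^6/2 + 2*x^5 - 3*x^4 + 5*x^3/3 - 3*x^2 + 6*x at the endpoints):
  F(1) − F(−1) = 19/6 − (-97/6) = 58/3.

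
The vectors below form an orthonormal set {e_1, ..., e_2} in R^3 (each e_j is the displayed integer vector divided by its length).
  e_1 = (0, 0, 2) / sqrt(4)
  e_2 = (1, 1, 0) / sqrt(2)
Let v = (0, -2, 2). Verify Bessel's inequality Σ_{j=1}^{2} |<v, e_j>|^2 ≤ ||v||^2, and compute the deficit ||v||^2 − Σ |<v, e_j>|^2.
Σ |<v, e_j>|^2 = 6; ||v||^2 = 8; deficit = 2

Write each e_j = u_j / sqrt(<u_j, u_j>) where u_j is the displayed integer vector. Then <v, e_j> = <v, u_j> / sqrt(<u_j, u_j>), so |<v, e_j>|^2 = <v, u_j>^2 / <u_j, u_j>.
Coefficients: <v, e_1> = 4/sqrt(4), <v, e_2> = -2/sqrt(2).
Square and sum: Σ |<v, e_j>|^2 = 6.
Compute ||v||^2 = v·v = 8.
Deficit = 8 − 6 = 2 ≥ 0, confirming Bessel's inequality. (The deficit equals ||v − Σ <v,e_j> e_j||^2, the squared distance from v to span{e_j}.)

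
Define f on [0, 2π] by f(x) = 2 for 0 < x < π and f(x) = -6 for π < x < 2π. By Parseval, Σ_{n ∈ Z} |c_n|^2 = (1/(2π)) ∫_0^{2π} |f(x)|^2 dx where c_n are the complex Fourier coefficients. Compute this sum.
Σ |c_n|^2 = 20

Parseval equates the L^2 energy of f (normalised by 1/(2π)) with the ℓ^2 sum of its Fourier coefficients: (1/(2π)) ∫_0^{2π} |f|^2 = Σ |c_n|^2.
Compute the left side: (1/(2π)) [∫_0^π 2^2 dx + ∫_π^{2π} (-6)^2 dx] = (1/(2π)) · (4π + 36π) = (4 + 36)/2 = 20.
So Σ_{n ∈ Z} |c_n|^2 = 20.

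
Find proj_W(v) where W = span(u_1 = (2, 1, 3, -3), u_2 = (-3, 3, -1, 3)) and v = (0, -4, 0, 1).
proj_W(v) = (274/419, -1267/419, -681/419, 57/419)

Set up U = [u_1 | ... | u_2] ∈ R^(4×2). The projector onto W = col(U) is P = U (U^T U)^(-1) U^T.
Compute U^T U =
  [23, -15]
  [-15, 28],
and U^T v = (-7, -9).
Solve U^T U · c = U^T v for the coefficients: c = (-331/419, -312/419). The projection is proj_W(v) = U c.
Check: (v - proj_W(v)) · u_1 = 0  (should be 0).
Check: (v - proj_W(v)) · u_2 = 0  (should be 0).
Result: proj_W(v) = (274/419, -1267/419, -681/419, 57/419).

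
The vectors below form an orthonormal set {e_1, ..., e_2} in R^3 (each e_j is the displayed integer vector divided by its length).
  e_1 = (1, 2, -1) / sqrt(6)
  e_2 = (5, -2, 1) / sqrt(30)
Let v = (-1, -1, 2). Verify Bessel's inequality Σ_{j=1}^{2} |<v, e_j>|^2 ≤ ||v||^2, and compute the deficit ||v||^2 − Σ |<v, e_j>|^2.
Σ |<v, e_j>|^2 = 21/5; ||v||^2 = 6; deficit = 9/5

Write each e_j = u_j / sqrt(<u_j, u_j>) where u_j is the displayed integer vector. Then <v, e_j> = <v, u_j> / sqrt(<u_j, u_j>), so |<v, e_j>|^2 = <v, u_j>^2 / <u_j, u_j>.
Coefficients: <v, e_1> = -5/sqrt(6), <v, e_2> = -1/sqrt(30).
Square and sum: Σ |<v, e_j>|^2 = 21/5.
Compute ||v||^2 = v·v = 6.
Deficit = 6 − 21/5 = 9/5 ≥ 0, confirming Bessel's inequality. (The deficit equals ||v − Σ <v,e_j> e_j||^2, the squared distance from v to span{e_j}.)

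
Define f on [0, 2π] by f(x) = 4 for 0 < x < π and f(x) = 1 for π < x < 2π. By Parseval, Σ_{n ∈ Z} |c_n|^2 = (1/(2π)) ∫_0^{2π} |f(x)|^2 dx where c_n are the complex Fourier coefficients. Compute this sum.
Σ |c_n|^2 = 17/2

Parseval equates the L^2 energy of f (normalised by 1/(2π)) with the ℓ^2 sum of its Fourier coefficients: (1/(2π)) ∫_0^{2π} |f|^2 = Σ |c_n|^2.
Compute the left side: (1/(2π)) [∫_0^π 4^2 dx + ∫_π^{2π} 1^2 dx] = (1/(2π)) · (16π + 1π) = (16 + 1)/2 = 17/2.
So Σ_{n ∈ Z} |c_n|^2 = 17/2.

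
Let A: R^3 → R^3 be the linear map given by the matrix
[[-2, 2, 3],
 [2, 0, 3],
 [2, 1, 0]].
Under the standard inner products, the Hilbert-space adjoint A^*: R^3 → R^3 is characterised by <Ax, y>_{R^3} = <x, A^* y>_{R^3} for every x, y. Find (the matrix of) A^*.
A^* = A^T =
[[-2, 2, 2],
 [2, 0, 1],
 [3, 3, 0]]

For real matrices with standard dot products, the defining identity <Ax, y> = <x, A^* y> gives (Ax)^T y = x^T (A^*) y, i.e. x^T A^T y = x^T (A^*) y. Since this holds for all x, y, we must have A^* = A^T. Therefore
A^* =
[[-2, 2, 2],
 [2, 0, 1],
 [3, 3, 0]].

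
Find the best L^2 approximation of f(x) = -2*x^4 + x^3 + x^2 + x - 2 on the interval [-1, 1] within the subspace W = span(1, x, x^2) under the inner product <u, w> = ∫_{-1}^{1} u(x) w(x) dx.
g(x) = -5*x^2/7 + 8*x/5 - 64/35

The best approximation g ∈ W is the orthogonal projection of f onto W. Writing g = a_0 + a_1 x + a_2 x^2, the coefficients solve the normal equations G · a = b where
  G_{ij} = <φ_i, φ_j> and b_i = <f, φ_i>, with φ_0 = 1, φ_1 = x, φ_2 = x^2.
G =
  [2, 0, 2/3]
  [0, 2/3, 0]
  [2/3, 0, 2/5],
b = (-62/15, 16/15, -158/105).
Solving gives a_0 = -64/35, a_1 = 8/5, a_2 = -5/7, so
  g(x) = -5*x^2/7 + 8*x/5 - 64/35.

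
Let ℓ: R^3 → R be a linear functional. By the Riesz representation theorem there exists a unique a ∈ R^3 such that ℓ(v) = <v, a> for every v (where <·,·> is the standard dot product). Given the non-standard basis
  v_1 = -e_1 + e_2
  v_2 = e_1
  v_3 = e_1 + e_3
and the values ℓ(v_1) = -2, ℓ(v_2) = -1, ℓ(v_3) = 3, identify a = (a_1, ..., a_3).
a = (-1, -3, 4)

Write a = (a_1, ..., a_3) in the standard basis. For each basis vector v_i, ℓ(v_i) = <v_i, a> is a linear equation in the a_j's. Collect the n equations into a matrix system V a = ℓ, where row i of V is v_i (expressed in the standard basis). Since V is invertible (lower-triangular with 1s on the diagonal, up to permutation), solve by back-substitution:
  V =
[[-1, 1, 0],
 [1, 0, 0],
 [1, 0, 1]]
  V a = (-2, -1, 3)
Solving gives a = (-1, -3, 4).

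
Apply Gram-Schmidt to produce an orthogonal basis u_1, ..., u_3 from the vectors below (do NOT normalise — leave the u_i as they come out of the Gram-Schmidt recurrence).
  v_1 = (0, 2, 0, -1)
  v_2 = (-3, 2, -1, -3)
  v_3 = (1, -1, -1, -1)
Orthogonal basis:
  u_1 = (0, 2, 0, -1)
  u_2 = (-3, -4/5, -1, -8/5)
  u_3 = (12/11, -19/33, -32/33, -38/33)

Apply the Gram-Schmidt recurrence
  u_1 = v_1
  u_i = v_i − Σ_{j<i} ((v_i · u_j) / (u_j · u_j)) · u_j.

Step by step this gives:
  u_1 = (0, 2, 0, -1)
  u_2 = (-3, -4/5, -1, -8/5)
  u_3 = (12/11, -19/33, -32/33, -38/33)

Orthogonality check:
  u_2 · u_1 = 0 (should be 0)
  u_3 · u_1 = 0 (should be 0)
  u_3 · u_2 = 0 (should be 0)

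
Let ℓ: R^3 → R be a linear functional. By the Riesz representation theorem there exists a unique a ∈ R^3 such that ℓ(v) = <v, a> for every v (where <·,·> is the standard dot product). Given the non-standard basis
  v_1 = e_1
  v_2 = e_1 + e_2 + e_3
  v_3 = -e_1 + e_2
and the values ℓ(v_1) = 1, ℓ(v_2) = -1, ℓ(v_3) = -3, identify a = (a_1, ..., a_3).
a = (1, -2, 0)

Write a = (a_1, ..., a_3) in the standard basis. For each basis vector v_i, ℓ(v_i) = <v_i, a> is a linear equation in the a_j's. Collect the n equations into a matrix system V a = ℓ, where row i of V is v_i (expressed in the standard basis). Since V is invertible (lower-triangular with 1s on the diagonal, up to permutation), solve by back-substitution:
  V =
[[1, 0, 0],
 [1, 1, 1],
 [-1, 1, 0]]
  V a = (1, -1, -3)
Solving gives a = (1, -2, 0).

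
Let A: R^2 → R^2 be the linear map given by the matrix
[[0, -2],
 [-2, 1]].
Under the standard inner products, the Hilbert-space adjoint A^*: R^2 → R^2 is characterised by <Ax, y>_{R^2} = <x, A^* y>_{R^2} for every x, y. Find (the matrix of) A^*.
A^* = A^T =
[[0, -2],
 [-2, 1]]

For real matrices with standard dot products, the defining identity <Ax, y> = <x, A^* y> gives (Ax)^T y = x^T (A^*) y, i.e. x^T A^T y = x^T (A^*) y. Since this holds for all x, y, we must have A^* = A^T. Therefore
A^* =
[[0, -2],
 [-2, 1]].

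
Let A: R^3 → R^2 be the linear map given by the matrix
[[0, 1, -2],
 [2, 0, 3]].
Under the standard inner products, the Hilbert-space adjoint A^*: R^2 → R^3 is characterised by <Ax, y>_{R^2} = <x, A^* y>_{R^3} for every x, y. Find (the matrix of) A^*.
A^* = A^T =
[[0, 2],
 [1, 0],
 [-2, 3]]

For real matrices with standard dot products, the defining identity <Ax, y> = <x, A^* y> gives (Ax)^T y = x^T (A^*) y, i.e. x^T A^T y = x^T (A^*) y. Since this holds for all x, y, we must have A^* = A^T. Therefore
A^* =
[[0, 2],
 [1, 0],
 [-2, 3]].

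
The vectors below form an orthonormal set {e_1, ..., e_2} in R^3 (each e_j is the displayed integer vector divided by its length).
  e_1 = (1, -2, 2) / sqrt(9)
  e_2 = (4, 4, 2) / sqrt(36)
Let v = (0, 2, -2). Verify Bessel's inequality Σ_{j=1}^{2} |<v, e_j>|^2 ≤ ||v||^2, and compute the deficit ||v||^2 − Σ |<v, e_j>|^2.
Σ |<v, e_j>|^2 = 68/9; ||v||^2 = 8; deficit = 4/9

Write each e_j = u_j / sqrt(<u_j, u_j>) where u_j is the displayed integer vector. Then <v, e_j> = <v, u_j> / sqrt(<u_j, u_j>), so |<v, e_j>|^2 = <v, u_j>^2 / <u_j, u_j>.
Coefficients: <v, e_1> = -8/sqrt(9), <v, e_2> = 4/sqrt(36).
Square and sum: Σ |<v, e_j>|^2 = 68/9.
Compute ||v||^2 = v·v = 8.
Deficit = 8 − 68/9 = 4/9 ≥ 0, confirming Bessel's inequality. (The deficit equals ||v − Σ <v,e_j> e_j||^2, the squared distance from v to span{e_j}.)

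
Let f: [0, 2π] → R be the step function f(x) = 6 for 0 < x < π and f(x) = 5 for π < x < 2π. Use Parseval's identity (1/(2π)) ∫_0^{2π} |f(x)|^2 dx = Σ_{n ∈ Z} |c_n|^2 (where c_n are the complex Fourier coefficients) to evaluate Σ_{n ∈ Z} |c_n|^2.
Σ |c_n|^2 = 61/2

Parseval equates the L^2 energy of f (normalised by 1/(2π)) with the ℓ^2 sum of its Fourier coefficients: (1/(2π)) ∫_0^{2π} |f|^2 = Σ |c_n|^2.
Compute the left side: (1/(2π)) [∫_0^π 6^2 dx + ∫_π^{2π} 5^2 dx] = (1/(2π)) · (36π + 25π) = (36 + 25)/2 = 61/2.
So Σ_{n ∈ Z} |c_n|^2 = 61/2.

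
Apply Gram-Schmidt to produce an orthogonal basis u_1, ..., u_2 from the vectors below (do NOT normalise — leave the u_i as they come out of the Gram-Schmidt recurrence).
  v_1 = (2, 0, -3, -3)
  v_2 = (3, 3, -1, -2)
Orthogonal basis:
  u_1 = (2, 0, -3, -3)
  u_2 = (18/11, 3, 23/22, 1/22)

Apply the Gram-Schmidt recurrence
  u_1 = v_1
  u_i = v_i − Σ_{j<i} ((v_i · u_j) / (u_j · u_j)) · u_j.

Step by step this gives:
  u_1 = (2, 0, -3, -3)
  u_2 = (18/11, 3, 23/22, 1/22)

Orthogonality check:
  u_2 · u_1 = 0 (should be 0)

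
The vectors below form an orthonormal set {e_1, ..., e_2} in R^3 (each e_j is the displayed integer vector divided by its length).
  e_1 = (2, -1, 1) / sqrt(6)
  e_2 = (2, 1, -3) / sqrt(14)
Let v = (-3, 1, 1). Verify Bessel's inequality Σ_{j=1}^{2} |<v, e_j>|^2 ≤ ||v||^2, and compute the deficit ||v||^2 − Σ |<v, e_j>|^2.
Σ |<v, e_j>|^2 = 74/7; ||v||^2 = 11; deficit = 3/7

Write each e_j = u_j / sqrt(<u_j, u_j>) where u_j is the displayed integer vector. Then <v, e_j> = <v, u_j> / sqrt(<u_j, u_j>), so |<v, e_j>|^2 = <v, u_j>^2 / <u_j, u_j>.
Coefficients: <v, e_1> = -6/sqrt(6), <v, e_2> = -8/sqrt(14).
Square and sum: Σ |<v, e_j>|^2 = 74/7.
Compute ||v||^2 = v·v = 11.
Deficit = 11 − 74/7 = 3/7 ≥ 0, confirming Bessel's inequality. (The deficit equals ||v − Σ <v,e_j> e_j||^2, the squared distance from v to span{e_j}.)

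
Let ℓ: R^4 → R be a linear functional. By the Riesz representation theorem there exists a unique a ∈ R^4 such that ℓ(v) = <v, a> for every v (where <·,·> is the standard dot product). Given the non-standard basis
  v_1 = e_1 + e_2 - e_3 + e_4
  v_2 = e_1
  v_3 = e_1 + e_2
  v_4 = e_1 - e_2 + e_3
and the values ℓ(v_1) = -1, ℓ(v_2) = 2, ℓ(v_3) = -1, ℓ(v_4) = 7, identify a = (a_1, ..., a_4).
a = (2, -3, 2, 2)

Write a = (a_1, ..., a_4) in the standard basis. For each basis vector v_i, ℓ(v_i) = <v_i, a> is a linear equation in the a_j's. Collect the n equations into a matrix system V a = ℓ, where row i of V is v_i (expressed in the standard basis). Since V is invertible (lower-triangular with 1s on the diagonal, up to permutation), solve by back-substitution:
  V =
[[1, 1, -1, 1],
 [1, 0, 0, 0],
 [1, 1, 0, 0],
 [1, -1, 1, 0]]
  V a = (-1, 2, -1, 7)
Solving gives a = (2, -3, 2, 2).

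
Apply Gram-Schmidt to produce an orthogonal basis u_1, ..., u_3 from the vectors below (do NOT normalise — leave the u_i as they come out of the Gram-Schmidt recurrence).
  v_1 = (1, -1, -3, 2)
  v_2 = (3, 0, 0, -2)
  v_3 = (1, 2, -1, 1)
Orthogonal basis:
  u_1 = (1, -1, -3, 2)
  u_2 = (46/15, -1/15, -1/5, -28/15)
  u_3 = (42/97, 441/194, -35/194, 63/97)

Apply the Gram-Schmidt recurrence
  u_1 = v_1
  u_i = v_i − Σ_{j<i} ((v_i · u_j) / (u_j · u_j)) · u_j.

Step by step this gives:
  u_1 = (1, -1, -3, 2)
  u_2 = (46/15, -1/15, -1/5, -28/15)
  u_3 = (42/97, 441/194, -35/194, 63/97)

Orthogonality check:
  u_2 · u_1 = 0 (should be 0)
  u_3 · u_1 = 0 (should be 0)
  u_3 · u_2 = 0 (should be 0)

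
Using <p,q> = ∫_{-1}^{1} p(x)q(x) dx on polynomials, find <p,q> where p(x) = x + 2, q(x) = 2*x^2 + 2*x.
<p,q> = 4

Expand the product: p(x)·q(x) = 2*x^3 + 6*x^2 + 4*x.
∫_{-1}^{1} of each monomial x^k gives [2/(k+1) if k even, 0 if k odd]. Integrating term-by-term (or equivalently evaluating the antiderivative F(x) = x^4/2 + 2*x^3 + 2*x^2 at the endpoints):
  F(1) − F(−1) = 9/2 − (1/2) = 4.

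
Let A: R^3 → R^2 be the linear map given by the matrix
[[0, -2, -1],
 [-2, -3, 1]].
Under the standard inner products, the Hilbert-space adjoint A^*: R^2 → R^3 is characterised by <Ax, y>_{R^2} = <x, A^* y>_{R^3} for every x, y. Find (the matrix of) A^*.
A^* = A^T =
[[0, -2],
 [-2, -3],
 [-1, 1]]

For real matrices with standard dot products, the defining identity <Ax, y> = <x, A^* y> gives (Ax)^T y = x^T (A^*) y, i.e. x^T A^T y = x^T (A^*) y. Since this holds for all x, y, we must have A^* = A^T. Therefore
A^* =
[[0, -2],
 [-2, -3],
 [-1, 1]].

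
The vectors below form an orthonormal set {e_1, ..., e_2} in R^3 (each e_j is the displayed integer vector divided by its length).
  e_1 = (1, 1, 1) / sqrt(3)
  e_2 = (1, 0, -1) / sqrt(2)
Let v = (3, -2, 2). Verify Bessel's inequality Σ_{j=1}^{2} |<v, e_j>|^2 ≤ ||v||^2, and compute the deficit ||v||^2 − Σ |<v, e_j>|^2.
Σ |<v, e_j>|^2 = 7/2; ||v||^2 = 17; deficit = 27/2

Write each e_j = u_j / sqrt(<u_j, u_j>) where u_j is the displayed integer vector. Then <v, e_j> = <v, u_j> / sqrt(<u_j, u_j>), so |<v, e_j>|^2 = <v, u_j>^2 / <u_j, u_j>.
Coefficients: <v, e_1> = 3/sqrt(3), <v, e_2> = 1/sqrt(2).
Square and sum: Σ |<v, e_j>|^2 = 7/2.
Compute ||v||^2 = v·v = 17.
Deficit = 17 − 7/2 = 27/2 ≥ 0, confirming Bessel's inequality. (The deficit equals ||v − Σ <v,e_j> e_j||^2, the squared distance from v to span{e_j}.)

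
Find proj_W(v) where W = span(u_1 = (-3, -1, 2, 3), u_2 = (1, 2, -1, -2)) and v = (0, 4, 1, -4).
proj_W(v) = (-2/61, 271/61, -53/61, -161/61)

Set up U = [u_1 | ... | u_2] ∈ R^(4×2). The projector onto W = col(U) is P = U (U^T U)^(-1) U^T.
Compute U^T U =
  [23, -13]
  [-13, 10],
and U^T v = (-14, 15).
Solve U^T U · c = U^T v for the coefficients: c = (55/61, 163/61). The projection is proj_W(v) = U c.
Check: (v - proj_W(v)) · u_1 = 0  (should be 0).
Check: (v - proj_W(v)) · u_2 = 0  (should be 0).
Result: proj_W(v) = (-2/61, 271/61, -53/61, -161/61).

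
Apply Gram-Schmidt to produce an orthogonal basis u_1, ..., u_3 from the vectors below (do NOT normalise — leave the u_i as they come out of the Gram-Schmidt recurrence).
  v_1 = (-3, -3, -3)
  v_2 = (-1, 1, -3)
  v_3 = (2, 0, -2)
Orthogonal basis:
  u_1 = (-3, -3, -3)
  u_2 = (0, 2, -2)
  u_3 = (2, -1, -1)

Apply the Gram-Schmidt recurrence
  u_1 = v_1
  u_i = v_i − Σ_{j<i} ((v_i · u_j) / (u_j · u_j)) · u_j.

Step by step this gives:
  u_1 = (-3, -3, -3)
  u_2 = (0, 2, -2)
  u_3 = (2, -1, -1)

Orthogonality check:
  u_2 · u_1 = 0 (should be 0)
  u_3 · u_1 = 0 (should be 0)
  u_3 · u_2 = 0 (should be 0)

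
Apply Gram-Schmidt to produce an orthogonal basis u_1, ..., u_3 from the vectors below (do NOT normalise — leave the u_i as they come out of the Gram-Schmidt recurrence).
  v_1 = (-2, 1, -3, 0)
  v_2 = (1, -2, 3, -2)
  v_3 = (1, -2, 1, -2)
Orthogonal basis:
  u_1 = (-2, 1, -3, 0)
  u_2 = (-6/7, -15/14, 3/14, -2)
  u_3 = (66/83, -42/83, -58/83, -12/83)

Apply the Gram-Schmidt recurrence
  u_1 = v_1
  u_i = v_i − Σ_{j<i} ((v_i · u_j) / (u_j · u_j)) · u_j.

Step by step this gives:
  u_1 = (-2, 1, -3, 0)
  u_2 = (-6/7, -15/14, 3/14, -2)
  u_3 = (66/83, -42/83, -58/83, -12/83)

Orthogonality check:
  u_2 · u_1 = 0 (should be 0)
  u_3 · u_1 = 0 (should be 0)
  u_3 · u_2 = 0 (should be 0)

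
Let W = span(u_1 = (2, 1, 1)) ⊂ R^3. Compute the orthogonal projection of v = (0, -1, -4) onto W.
proj_W(v) = (-5/3, -5/6, -5/6)

Set up U = [u_1 | ... | u_1] ∈ R^(3×1). The projector onto W = col(U) is P = U (U^T U)^(-1) U^T.
Compute U^T U =
  [6],
and U^T v = (-5).
Solve U^T U · c = U^T v for the coefficients: c = (-5/6). The projection is proj_W(v) = U c.
Check: (v - proj_W(v)) · u_1 = 0  (should be 0).
Result: proj_W(v) = (-5/3, -5/6, -5/6).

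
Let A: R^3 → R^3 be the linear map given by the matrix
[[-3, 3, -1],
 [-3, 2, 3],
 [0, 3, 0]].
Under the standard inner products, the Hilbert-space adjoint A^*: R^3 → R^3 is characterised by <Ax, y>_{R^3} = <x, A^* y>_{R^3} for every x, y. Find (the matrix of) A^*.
A^* = A^T =
[[-3, -3, 0],
 [3, 2, 3],
 [-1, 3, 0]]

For real matrices with standard dot products, the defining identity <Ax, y> = <x, A^* y> gives (Ax)^T y = x^T (A^*) y, i.e. x^T A^T y = x^T (A^*) y. Since this holds for all x, y, we must have A^* = A^T. Therefore
A^* =
[[-3, -3, 0],
 [3, 2, 3],
 [-1, 3, 0]].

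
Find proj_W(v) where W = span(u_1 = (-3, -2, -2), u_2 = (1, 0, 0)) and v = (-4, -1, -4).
proj_W(v) = (-4, -5/2, -5/2)

Set up U = [u_1 | ... | u_2] ∈ R^(3×2). The projector onto W = col(U) is P = U (U^T U)^(-1) U^T.
Compute U^T U =
  [17, -3]
  [-3, 1],
and U^T v = (22, -4).
Solve U^T U · c = U^T v for the coefficients: c = (5/4, -1/4). The projection is proj_W(v) = U c.
Check: (v - proj_W(v)) · u_1 = 0  (should be 0).
Check: (v - proj_W(v)) · u_2 = 0  (should be 0).
Result: proj_W(v) = (-4, -5/2, -5/2).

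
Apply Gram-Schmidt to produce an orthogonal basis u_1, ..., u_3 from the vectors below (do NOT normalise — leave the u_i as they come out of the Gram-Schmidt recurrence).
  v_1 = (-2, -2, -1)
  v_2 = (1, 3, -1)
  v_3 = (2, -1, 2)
Orthogonal basis:
  u_1 = (-2, -2, -1)
  u_2 = (-5/9, 13/9, -16/9)
  u_3 = (1/2, -3/10, -2/5)

Apply the Gram-Schmidt recurrence
  u_1 = v_1
  u_i = v_i − Σ_{j<i} ((v_i · u_j) / (u_j · u_j)) · u_j.

Step by step this gives:
  u_1 = (-2, -2, -1)
  u_2 = (-5/9, 13/9, -16/9)
  u_3 = (1/2, -3/10, -2/5)

Orthogonality check:
  u_2 · u_1 = 0 (should be 0)
  u_3 · u_1 = 0 (should be 0)
  u_3 · u_2 = 0 (should be 0)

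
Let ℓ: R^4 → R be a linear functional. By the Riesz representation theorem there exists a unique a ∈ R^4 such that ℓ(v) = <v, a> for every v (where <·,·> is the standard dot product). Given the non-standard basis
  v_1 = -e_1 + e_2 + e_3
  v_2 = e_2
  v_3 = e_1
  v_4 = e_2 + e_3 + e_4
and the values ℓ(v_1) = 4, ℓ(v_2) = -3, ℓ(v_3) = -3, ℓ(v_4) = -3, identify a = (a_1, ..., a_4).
a = (-3, -3, 4, -4)

Write a = (a_1, ..., a_4) in the standard basis. For each basis vector v_i, ℓ(v_i) = <v_i, a> is a linear equation in the a_j's. Collect the n equations into a matrix system V a = ℓ, where row i of V is v_i (expressed in the standard basis). Since V is invertible (lower-triangular with 1s on the diagonal, up to permutation), solve by back-substitution:
  V =
[[-1, 1, 1, 0],
 [0, 1, 0, 0],
 [1, 0, 0, 0],
 [0, 1, 1, 1]]
  V a = (4, -3, -3, -3)
Solving gives a = (-3, -3, 4, -4).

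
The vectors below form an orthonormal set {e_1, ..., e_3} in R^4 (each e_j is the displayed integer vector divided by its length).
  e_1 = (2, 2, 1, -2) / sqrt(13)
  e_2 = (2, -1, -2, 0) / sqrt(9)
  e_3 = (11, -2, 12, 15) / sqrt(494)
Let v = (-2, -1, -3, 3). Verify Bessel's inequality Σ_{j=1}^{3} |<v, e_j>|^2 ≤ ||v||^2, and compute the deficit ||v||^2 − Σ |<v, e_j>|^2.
Σ |<v, e_j>|^2 = 705/38; ||v||^2 = 23; deficit = 169/38

Write each e_j = u_j / sqrt(<u_j, u_j>) where u_j is the displayed integer vector. Then <v, e_j> = <v, u_j> / sqrt(<u_j, u_j>), so |<v, e_j>|^2 = <v, u_j>^2 / <u_j, u_j>.
Coefficients: <v, e_1> = -15/sqrt(13), <v, e_2> = 3/sqrt(9), <v, e_3> = -11/sqrt(494).
Square and sum: Σ |<v, e_j>|^2 = 705/38.
Compute ||v||^2 = v·v = 23.
Deficit = 23 − 705/38 = 169/38 ≥ 0, confirming Bessel's inequality. (The deficit equals ||v − Σ <v,e_j> e_j||^2, the squared distance from v to span{e_j}.)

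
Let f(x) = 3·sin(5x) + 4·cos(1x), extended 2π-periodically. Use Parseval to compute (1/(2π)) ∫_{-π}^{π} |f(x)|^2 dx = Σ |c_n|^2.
Σ |c_n|^2 = 25/2

Expand |f|^2 and use orthogonality of {sin(nx), cos(mx)} on [-π, π]:
  ∫_{-π}^{π} sin(nx)^2 dx = π, ∫ cos(mx)^2 dx = π, and cross terms integrate to 0.
So ∫_{-π}^{π} f(x)^2 dx = 3^2 · π + 4^2 · π = (9 + 16)π.
Divide by 2π: (9 + 16)/2 = 25/2.
By Parseval, this equals Σ |c_n|^2.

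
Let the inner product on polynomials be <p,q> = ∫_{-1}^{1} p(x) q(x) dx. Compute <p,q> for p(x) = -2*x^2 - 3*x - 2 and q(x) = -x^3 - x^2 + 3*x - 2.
<p,q> = 8

Expand the product: p(x)·q(x) = 2*x^5 + 5*x^4 - x^3 - 3*x^2 + 4.
∫_{-1}^{1} of each monomial x^k gives [2/(k+1) if k even, 0 if k odd]. Integrating term-by-term (or equivalently evaluating the antiderivative F(x) = x^6/3 + x^5 - x^4/4 - x^3 + 4*x at the endpoints):
  F(1) − F(−1) = 49/12 − (-47/12) = 8.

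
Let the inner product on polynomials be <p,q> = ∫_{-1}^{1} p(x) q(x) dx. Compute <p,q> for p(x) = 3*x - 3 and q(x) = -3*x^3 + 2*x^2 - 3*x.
<p,q> = -68/5

Expand the product: p(x)·q(x) = -9*x^4 + 15*x^3 - 15*x^2 + 9*x.
∫_{-1}^{1} of each monomial x^k gives [2/(k+1) if k even, 0 if k odd]. Integrating term-by-term (or equivalently evaluating the antiderivative F(x) = -9*x^5/5 + 15*x^4/4 - 5*x^3 + 9*x^2/2 at the endpoints):
  F(1) − F(−1) = 29/20 − (301/20) = -68/5.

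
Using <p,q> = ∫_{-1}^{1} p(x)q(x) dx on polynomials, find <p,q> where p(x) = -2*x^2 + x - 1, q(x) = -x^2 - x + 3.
<p,q> = -46/5

Expand the product: p(x)·q(x) = 2*x^4 + x^3 - 6*x^2 + 4*x - 3.
∫_{-1}^{1} of each monomial x^k gives [2/(k+1) if k even, 0 if k odd]. Integrating term-by-term (or equivalently evaluating the antiderivative F(x) = 2*x^5/5 + x^4/4 - 2*x^3 + 2*x^2 - 3*x at the endpoints):
  F(1) − F(−1) = -47/20 − (137/20) = -46/5.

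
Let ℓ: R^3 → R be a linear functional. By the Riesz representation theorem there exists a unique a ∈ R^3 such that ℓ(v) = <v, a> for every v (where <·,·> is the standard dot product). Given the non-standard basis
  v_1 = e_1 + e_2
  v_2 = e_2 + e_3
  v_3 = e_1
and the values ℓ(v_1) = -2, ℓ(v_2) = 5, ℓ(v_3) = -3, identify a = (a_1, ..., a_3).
a = (-3, 1, 4)

Write a = (a_1, ..., a_3) in the standard basis. For each basis vector v_i, ℓ(v_i) = <v_i, a> is a linear equation in the a_j's. Collect the n equations into a matrix system V a = ℓ, where row i of V is v_i (expressed in the standard basis). Since V is invertible (lower-triangular with 1s on the diagonal, up to permutation), solve by back-substitution:
  V =
[[1, 1, 0],
 [0, 1, 1],
 [1, 0, 0]]
  V a = (-2, 5, -3)
Solving gives a = (-3, 1, 4).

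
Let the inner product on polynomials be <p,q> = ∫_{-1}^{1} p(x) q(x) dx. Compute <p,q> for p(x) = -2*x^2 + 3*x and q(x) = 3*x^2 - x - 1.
<p,q> = -46/15

Expand the product: p(x)·q(x) = -6*x^4 + 11*x^3 - x^2 - 3*x.
∫_{-1}^{1} of each monomial x^k gives [2/(k+1) if k even, 0 if k odd]. Integrating term-by-term (or equivalently evaluating the antiderivative F(x) = -6*x^5/5 + 11*x^4/4 - x^3/3 - 3*x^2/2 at the endpoints):
  F(1) − F(−1) = -17/60 − (167/60) = -46/15.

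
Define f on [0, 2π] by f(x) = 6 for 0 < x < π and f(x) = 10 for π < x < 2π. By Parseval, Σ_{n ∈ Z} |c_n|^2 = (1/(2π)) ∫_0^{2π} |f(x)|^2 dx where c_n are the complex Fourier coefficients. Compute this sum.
Σ |c_n|^2 = 68

Parseval equates the L^2 energy of f (normalised by 1/(2π)) with the ℓ^2 sum of its Fourier coefficients: (1/(2π)) ∫_0^{2π} |f|^2 = Σ |c_n|^2.
Compute the left side: (1/(2π)) [∫_0^π 6^2 dx + ∫_π^{2π} 10^2 dx] = (1/(2π)) · (36π + 100π) = (36 + 100)/2 = 68.
So Σ_{n ∈ Z} |c_n|^2 = 68.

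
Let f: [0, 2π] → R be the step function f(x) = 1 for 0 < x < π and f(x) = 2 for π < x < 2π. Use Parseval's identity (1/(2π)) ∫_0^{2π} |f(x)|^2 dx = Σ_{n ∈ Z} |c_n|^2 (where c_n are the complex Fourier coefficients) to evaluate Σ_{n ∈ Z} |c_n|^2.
Σ |c_n|^2 = 5/2

Parseval equates the L^2 energy of f (normalised by 1/(2π)) with the ℓ^2 sum of its Fourier coefficients: (1/(2π)) ∫_0^{2π} |f|^2 = Σ |c_n|^2.
Compute the left side: (1/(2π)) [∫_0^π 1^2 dx + ∫_π^{2π} 2^2 dx] = (1/(2π)) · (1π + 4π) = (1 + 4)/2 = 5/2.
So Σ_{n ∈ Z} |c_n|^2 = 5/2.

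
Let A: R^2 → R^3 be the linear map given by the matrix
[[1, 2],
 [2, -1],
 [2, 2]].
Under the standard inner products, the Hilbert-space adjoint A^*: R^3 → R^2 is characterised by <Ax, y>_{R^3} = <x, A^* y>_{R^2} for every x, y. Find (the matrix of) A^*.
A^* = A^T =
[[1, 2, 2],
 [2, -1, 2]]

For real matrices with standard dot products, the defining identity <Ax, y> = <x, A^* y> gives (Ax)^T y = x^T (A^*) y, i.e. x^T A^T y = x^T (A^*) y. Since this holds for all x, y, we must have A^* = A^T. Therefore
A^* =
[[1, 2, 2],
 [2, -1, 2]].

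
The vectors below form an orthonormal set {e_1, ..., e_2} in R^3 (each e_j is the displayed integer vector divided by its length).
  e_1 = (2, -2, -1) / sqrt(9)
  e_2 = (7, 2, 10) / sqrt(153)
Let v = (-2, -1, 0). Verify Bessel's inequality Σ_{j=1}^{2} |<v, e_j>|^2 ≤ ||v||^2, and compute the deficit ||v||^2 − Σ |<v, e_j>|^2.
Σ |<v, e_j>|^2 = 36/17; ||v||^2 = 5; deficit = 49/17

Write each e_j = u_j / sqrt(<u_j, u_j>) where u_j is the displayed integer vector. Then <v, e_j> = <v, u_j> / sqrt(<u_j, u_j>), so |<v, e_j>|^2 = <v, u_j>^2 / <u_j, u_j>.
Coefficients: <v, e_1> = -2/sqrt(9), <v, e_2> = -16/sqrt(153).
Square and sum: Σ |<v, e_j>|^2 = 36/17.
Compute ||v||^2 = v·v = 5.
Deficit = 5 − 36/17 = 49/17 ≥ 0, confirming Bessel's inequality. (The deficit equals ||v − Σ <v,e_j> e_j||^2, the squared distance from v to span{e_j}.)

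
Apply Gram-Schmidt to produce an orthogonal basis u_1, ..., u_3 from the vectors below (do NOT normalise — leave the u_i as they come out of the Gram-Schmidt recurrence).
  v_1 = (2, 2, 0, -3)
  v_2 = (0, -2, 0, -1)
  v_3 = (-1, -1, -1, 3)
Orthogonal basis:
  u_1 = (2, 2, 0, -3)
  u_2 = (2/17, -32/17, 0, -20/17)
  u_3 = (4/7, -1/7, -1, 2/7)

Apply the Gram-Schmidt recurrence
  u_1 = v_1
  u_i = v_i − Σ_{j<i} ((v_i · u_j) / (u_j · u_j)) · u_j.

Step by step this gives:
  u_1 = (2, 2, 0, -3)
  u_2 = (2/17, -32/17, 0, -20/17)
  u_3 = (4/7, -1/7, -1, 2/7)

Orthogonality check:
  u_2 · u_1 = 0 (should be 0)
  u_3 · u_1 = 0 (should be 0)
  u_3 · u_2 = 0 (should be 0)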